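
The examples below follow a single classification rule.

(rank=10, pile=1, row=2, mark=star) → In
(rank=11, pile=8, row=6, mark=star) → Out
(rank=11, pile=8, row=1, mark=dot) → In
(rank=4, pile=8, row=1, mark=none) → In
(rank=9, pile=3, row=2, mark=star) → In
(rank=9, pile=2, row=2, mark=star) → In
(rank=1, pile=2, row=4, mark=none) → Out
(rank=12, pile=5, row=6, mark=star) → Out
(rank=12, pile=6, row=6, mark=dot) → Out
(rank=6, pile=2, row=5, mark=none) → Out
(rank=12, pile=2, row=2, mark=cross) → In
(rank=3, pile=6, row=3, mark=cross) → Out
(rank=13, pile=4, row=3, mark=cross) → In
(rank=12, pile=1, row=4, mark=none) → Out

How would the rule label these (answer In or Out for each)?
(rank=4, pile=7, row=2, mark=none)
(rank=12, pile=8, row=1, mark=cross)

'In' ⟺ row ≤ 3 AND rank ≥ 4.
In: (rank=4, pile=7, row=2, mark=none), since row = 2, rank = 4. In: (rank=12, pile=8, row=1, mark=cross), since row = 1, rank = 12.

In, In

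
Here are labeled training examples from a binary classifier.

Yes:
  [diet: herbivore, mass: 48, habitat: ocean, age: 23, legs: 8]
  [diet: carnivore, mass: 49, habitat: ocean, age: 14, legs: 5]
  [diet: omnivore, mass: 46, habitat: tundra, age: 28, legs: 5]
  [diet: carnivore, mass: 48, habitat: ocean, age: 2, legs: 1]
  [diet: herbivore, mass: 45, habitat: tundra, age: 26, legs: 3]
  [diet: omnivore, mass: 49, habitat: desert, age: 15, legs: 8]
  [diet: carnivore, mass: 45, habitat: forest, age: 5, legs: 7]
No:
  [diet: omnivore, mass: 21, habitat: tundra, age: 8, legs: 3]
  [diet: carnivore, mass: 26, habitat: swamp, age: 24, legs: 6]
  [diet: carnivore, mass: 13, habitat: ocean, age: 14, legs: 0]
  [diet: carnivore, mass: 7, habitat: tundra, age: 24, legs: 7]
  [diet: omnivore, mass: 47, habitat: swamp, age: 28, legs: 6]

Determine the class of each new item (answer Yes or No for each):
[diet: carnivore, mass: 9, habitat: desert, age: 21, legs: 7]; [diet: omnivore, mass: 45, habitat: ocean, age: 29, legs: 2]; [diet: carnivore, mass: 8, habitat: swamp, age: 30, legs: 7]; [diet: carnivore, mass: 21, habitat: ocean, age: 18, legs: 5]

The common property of the 'Yes' items is: mass ≥ 26 AND legs ≠ 6. No 'No' item has it.
[diet: carnivore, mass: 9, habitat: desert, age: 21, legs: 7]: No (mass = 9, legs = 7). [diet: omnivore, mass: 45, habitat: ocean, age: 29, legs: 2]: Yes (mass = 45, legs = 2). [diet: carnivore, mass: 8, habitat: swamp, age: 30, legs: 7]: No (mass = 8, legs = 7). [diet: carnivore, mass: 21, habitat: ocean, age: 18, legs: 5]: No (mass = 21, legs = 5).

No, Yes, No, No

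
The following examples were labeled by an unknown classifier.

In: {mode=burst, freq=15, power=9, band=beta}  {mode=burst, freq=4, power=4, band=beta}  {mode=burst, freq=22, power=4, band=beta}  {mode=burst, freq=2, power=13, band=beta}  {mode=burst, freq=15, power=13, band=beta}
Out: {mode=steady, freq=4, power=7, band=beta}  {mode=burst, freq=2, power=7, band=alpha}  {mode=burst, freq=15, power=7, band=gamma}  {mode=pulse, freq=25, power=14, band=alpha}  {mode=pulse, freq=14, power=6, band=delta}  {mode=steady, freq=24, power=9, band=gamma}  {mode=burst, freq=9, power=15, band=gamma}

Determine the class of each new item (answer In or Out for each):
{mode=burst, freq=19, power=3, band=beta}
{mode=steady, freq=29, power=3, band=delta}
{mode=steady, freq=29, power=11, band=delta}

The simplest hypothesis consistent with all the labels is: mode is burst AND band is beta.

In, Out, Out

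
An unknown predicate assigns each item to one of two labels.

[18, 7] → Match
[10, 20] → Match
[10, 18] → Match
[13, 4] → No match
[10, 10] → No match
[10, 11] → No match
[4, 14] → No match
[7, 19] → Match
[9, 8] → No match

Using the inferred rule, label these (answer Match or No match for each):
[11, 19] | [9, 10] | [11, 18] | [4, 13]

The pattern is that an item is 'Match' exactly when: sum ≥ 25.
[11, 19]: Match (11+19 = 30).
[9, 10]: No match (9+10 = 19).
[11, 18]: Match (11+18 = 29).
[4, 13]: No match (4+13 = 17).

Match, No match, Match, No match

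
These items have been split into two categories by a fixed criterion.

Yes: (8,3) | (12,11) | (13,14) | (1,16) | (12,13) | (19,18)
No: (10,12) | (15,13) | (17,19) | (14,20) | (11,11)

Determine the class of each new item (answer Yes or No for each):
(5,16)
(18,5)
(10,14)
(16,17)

The classifier is using: sum is odd.
(5,16) — 5+16 = 21, hence Yes.
(18,5) — 18+5 = 23, hence Yes.
(10,14) — 10+14 = 24, hence No.
(16,17) — 16+17 = 33, hence Yes.

Yes, Yes, No, Yes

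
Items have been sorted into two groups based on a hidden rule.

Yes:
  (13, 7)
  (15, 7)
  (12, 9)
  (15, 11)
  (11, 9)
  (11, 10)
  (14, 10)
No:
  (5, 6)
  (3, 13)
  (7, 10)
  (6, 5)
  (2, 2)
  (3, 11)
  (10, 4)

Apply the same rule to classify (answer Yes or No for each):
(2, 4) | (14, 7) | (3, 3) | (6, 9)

No, Yes, No, No

The distinguishing property — sum ≥ 20 — holds for all the 'Yes' cases and none of the 'No' cases.
No: (2, 4), since 2+4 = 6. Yes: (14, 7), since 14+7 = 21. No: (3, 3), since 3+3 = 6. No: (6, 9), since 6+9 = 15.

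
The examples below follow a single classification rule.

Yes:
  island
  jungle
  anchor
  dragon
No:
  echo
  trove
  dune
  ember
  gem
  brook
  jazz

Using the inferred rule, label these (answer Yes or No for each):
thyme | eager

No, No

All 'Yes' examples share one property — length 6 — and every 'No' example lacks it.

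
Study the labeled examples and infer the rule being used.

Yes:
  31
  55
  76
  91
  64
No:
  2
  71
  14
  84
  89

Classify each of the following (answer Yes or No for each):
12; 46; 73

The distinguishing property — ≡ 1 (mod 3) — holds for all the 'Yes' cases and none of the 'No' cases.

No, Yes, Yes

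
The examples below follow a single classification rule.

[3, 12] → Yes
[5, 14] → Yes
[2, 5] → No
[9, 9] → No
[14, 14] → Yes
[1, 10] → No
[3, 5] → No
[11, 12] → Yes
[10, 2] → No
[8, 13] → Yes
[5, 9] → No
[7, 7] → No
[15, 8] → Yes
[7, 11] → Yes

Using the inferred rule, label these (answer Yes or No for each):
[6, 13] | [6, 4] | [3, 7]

The distinguishing property — max ≥ 11 — holds for all the 'Yes' cases and none of the 'No' cases.
[6, 13] → max 13 → Yes.
[6, 4] → max 6 → No.
[3, 7] → max 7 → No.

Yes, No, No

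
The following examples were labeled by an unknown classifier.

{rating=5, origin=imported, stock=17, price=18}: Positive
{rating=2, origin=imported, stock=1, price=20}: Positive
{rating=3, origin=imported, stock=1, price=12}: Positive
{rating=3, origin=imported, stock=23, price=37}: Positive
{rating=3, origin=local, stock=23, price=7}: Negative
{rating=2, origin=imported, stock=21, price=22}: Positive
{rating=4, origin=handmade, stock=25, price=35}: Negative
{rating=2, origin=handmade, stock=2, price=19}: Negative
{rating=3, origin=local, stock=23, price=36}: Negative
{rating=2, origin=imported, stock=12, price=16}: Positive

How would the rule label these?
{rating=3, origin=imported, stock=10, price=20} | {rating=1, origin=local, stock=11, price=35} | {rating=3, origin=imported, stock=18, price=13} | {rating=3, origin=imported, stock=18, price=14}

The simplest hypothesis consistent with all the labels is: origin is imported.
{rating=3, origin=imported, stock=10, price=20}: origin is imported — satisfies this, so Positive. {rating=1, origin=local, stock=11, price=35}: origin is local — doesn't qualify, so Negative. {rating=3, origin=imported, stock=18, price=13}: origin is imported — satisfies this, so Positive. {rating=3, origin=imported, stock=18, price=14}: origin is imported — satisfies this, so Positive.

Positive, Negative, Positive, Positive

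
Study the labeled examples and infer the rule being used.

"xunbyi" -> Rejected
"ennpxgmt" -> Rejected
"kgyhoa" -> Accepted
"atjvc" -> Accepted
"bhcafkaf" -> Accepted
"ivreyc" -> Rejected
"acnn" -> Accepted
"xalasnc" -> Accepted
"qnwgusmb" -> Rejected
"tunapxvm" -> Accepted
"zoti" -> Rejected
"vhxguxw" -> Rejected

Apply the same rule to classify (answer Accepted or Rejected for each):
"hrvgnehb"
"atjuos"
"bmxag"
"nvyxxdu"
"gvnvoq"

Rejected, Accepted, Accepted, Rejected, Rejected

All 'Accepted' examples share one property — contains 'a' — and every 'Rejected' example lacks it.
"hrvgnehb": no 'a' — fails the rule, so Rejected.
"atjuos": has 'a' — has this property, so Accepted.
"bmxag": has 'a' — has this property, so Accepted.
"nvyxxdu": no 'a' — fails the rule, so Rejected.
"gvnvoq": no 'a' — fails the rule, so Rejected.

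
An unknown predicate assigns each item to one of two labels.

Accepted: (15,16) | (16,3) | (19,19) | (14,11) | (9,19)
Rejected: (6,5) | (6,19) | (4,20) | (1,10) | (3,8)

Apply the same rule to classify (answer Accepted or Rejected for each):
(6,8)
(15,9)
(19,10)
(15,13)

Rule: first ≥ 8. This holds for each 'Accepted' example and fails for each 'Rejected' one.
(6,8) → first 6 → Rejected.
(15,9) → first 15 → Accepted.
(19,10) → first 19 → Accepted.
(15,13) → first 15 → Accepted.

Rejected, Accepted, Accepted, Accepted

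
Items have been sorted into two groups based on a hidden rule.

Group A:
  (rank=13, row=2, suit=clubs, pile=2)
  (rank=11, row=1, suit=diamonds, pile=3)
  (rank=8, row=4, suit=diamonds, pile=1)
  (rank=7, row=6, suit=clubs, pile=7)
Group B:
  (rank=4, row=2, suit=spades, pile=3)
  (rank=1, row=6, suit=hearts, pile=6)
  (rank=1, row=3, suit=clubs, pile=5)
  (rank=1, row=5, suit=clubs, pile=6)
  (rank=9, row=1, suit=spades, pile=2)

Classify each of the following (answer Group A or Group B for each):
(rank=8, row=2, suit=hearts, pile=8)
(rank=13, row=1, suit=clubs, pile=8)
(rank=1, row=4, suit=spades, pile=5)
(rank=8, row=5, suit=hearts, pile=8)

Every 'Group A' example satisfies: rank ≥ 7 AND rank ≠ 9. None of the 'Group B' examples do.
(rank=8, row=2, suit=hearts, pile=8): rank = 8, qualifies → Group A.
(rank=13, row=1, suit=clubs, pile=8): rank = 13, qualifies → Group A.
(rank=1, row=4, suit=spades, pile=5): rank = 1, does not satisfy this → Group B.
(rank=8, row=5, suit=hearts, pile=8): rank = 8, qualifies → Group A.

Group A, Group A, Group B, Group A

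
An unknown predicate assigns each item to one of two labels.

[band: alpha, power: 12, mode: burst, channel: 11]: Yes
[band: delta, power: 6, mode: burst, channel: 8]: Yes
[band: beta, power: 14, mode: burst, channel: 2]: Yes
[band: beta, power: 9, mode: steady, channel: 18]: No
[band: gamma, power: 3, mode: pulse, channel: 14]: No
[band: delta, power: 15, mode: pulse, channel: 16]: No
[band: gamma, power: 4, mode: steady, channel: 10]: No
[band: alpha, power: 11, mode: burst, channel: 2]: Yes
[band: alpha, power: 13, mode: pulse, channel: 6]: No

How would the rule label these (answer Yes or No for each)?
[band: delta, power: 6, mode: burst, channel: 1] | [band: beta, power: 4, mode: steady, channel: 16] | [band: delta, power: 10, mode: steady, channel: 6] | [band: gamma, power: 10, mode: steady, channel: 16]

Yes, No, No, No

'Yes' ⟺ mode is burst.
[band: delta, power: 6, mode: burst, channel: 1]: Yes (mode is burst).
[band: beta, power: 4, mode: steady, channel: 16]: No (mode is steady).
[band: delta, power: 10, mode: steady, channel: 6]: No (mode is steady).
[band: gamma, power: 10, mode: steady, channel: 16]: No (mode is steady).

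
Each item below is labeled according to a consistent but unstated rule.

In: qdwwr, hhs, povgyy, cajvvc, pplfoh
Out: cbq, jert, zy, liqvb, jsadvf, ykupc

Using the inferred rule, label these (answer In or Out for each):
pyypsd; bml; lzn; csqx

'In' ⟺ has a double letter.

In, Out, Out, Out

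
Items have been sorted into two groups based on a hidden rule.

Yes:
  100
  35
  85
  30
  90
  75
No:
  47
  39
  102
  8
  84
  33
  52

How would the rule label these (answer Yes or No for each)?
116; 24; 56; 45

Comparing the two groups points to one rule — multiple of 5.
116: 116 = 5·23 + 1, does not fit → No.
24: 24 = 5·4 + 4, does not fit → No.
56: 56 = 5·11 + 1, does not fit → No.
45: 45 = 5·9, meets the rule → Yes.

No, No, No, Yes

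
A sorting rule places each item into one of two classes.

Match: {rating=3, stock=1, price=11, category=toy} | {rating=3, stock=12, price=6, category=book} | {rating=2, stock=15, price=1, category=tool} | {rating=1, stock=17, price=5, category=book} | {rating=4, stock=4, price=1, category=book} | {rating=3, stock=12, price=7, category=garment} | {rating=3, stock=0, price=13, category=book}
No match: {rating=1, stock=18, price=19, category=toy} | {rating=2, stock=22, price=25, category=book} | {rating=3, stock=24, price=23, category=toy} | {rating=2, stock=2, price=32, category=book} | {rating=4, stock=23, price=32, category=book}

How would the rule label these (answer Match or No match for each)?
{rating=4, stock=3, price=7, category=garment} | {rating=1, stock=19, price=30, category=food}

Match, No match

Every 'Match' example satisfies: price ≤ 13. None of the 'No match' examples do.
{rating=4, stock=3, price=7, category=garment}: price = 7 — matches, so Match. {rating=1, stock=19, price=30, category=food}: price = 30 — doesn't qualify, so No match.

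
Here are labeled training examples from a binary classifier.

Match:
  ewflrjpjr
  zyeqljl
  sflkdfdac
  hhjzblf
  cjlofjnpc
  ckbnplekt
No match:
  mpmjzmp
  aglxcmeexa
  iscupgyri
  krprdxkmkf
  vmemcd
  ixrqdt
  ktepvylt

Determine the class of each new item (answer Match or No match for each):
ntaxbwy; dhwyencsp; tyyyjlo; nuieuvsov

No match, No match, Match, No match

Every 'Match' example satisfies: odd length AND contains 'l'. None of the 'No match' examples do.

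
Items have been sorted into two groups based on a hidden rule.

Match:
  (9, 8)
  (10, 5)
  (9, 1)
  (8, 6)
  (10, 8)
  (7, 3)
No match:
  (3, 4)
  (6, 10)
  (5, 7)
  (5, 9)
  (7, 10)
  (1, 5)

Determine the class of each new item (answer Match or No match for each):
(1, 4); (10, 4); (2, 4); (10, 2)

No match, Match, No match, Match

Every 'Match' example satisfies: first > second. None of the 'No match' examples do.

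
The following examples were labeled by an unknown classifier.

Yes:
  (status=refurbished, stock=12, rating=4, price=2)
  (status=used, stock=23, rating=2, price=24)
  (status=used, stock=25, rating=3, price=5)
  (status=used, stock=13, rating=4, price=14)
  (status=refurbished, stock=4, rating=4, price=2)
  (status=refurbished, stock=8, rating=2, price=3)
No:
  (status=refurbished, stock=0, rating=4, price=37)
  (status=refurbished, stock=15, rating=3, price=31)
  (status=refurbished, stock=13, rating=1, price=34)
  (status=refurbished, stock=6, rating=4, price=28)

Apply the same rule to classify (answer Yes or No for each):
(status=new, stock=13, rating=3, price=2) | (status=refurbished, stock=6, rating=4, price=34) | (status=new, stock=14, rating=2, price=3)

The pattern is that an item is 'Yes' exactly when: price ≤ 24.
(status=new, stock=13, rating=3, price=2) → price = 2 → Yes.
(status=refurbished, stock=6, rating=4, price=34) → price = 34 → No.
(status=new, stock=14, rating=2, price=3) → price = 3 → Yes.

Yes, No, Yes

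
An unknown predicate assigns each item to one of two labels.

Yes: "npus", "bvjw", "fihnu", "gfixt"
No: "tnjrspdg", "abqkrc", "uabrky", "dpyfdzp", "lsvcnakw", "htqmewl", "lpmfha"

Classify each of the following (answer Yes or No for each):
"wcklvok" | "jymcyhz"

All 'Yes' examples share one property — length ≤ 5 — and every 'No' example lacks it.
"wcklvok": length 7, lacks this property → No. "jymcyhz": length 7, lacks this property → No.

No, No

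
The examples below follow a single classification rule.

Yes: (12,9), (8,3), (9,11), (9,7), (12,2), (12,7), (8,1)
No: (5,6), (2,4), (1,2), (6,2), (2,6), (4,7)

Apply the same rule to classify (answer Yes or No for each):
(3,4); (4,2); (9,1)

No, No, Yes

'Yes' ⟺ first ≥ 7.
No: (3,4), since first 3. No: (4,2), since first 4. Yes: (9,1), since first 9.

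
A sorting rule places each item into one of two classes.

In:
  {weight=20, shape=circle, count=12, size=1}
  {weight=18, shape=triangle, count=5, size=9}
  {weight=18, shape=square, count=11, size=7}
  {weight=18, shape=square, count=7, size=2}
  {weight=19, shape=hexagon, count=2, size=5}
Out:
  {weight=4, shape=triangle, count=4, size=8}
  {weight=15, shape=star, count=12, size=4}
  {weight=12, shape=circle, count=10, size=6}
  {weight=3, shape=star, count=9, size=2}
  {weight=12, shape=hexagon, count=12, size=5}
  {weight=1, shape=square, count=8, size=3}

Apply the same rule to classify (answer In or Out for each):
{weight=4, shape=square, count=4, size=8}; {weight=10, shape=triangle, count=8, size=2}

Out, Out

The distinguishing property — weight ≥ 18 — holds for all the 'In' cases and none of the 'Out' cases.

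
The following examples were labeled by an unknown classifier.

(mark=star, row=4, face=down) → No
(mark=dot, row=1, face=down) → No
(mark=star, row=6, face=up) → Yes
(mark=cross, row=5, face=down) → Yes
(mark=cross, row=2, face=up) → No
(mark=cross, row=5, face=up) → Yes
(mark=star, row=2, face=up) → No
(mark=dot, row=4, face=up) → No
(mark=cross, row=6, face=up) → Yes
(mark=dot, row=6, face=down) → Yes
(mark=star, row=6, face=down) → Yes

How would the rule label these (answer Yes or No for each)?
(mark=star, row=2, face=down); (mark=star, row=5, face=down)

No, Yes

'Yes' ⟺ row ≥ 5.
(mark=star, row=2, face=down): row = 2, lacks this property → No. (mark=star, row=5, face=down): row = 5, qualifies → Yes.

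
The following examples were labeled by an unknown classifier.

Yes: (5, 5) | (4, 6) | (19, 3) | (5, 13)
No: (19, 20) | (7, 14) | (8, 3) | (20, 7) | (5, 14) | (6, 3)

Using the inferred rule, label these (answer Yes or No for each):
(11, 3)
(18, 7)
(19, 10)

All 'Yes' examples share one property — sum is even — and every 'No' example lacks it.
(11, 3): Yes (11+3 = 14).
(18, 7): No (18+7 = 25).
(19, 10): No (19+10 = 29).

Yes, No, No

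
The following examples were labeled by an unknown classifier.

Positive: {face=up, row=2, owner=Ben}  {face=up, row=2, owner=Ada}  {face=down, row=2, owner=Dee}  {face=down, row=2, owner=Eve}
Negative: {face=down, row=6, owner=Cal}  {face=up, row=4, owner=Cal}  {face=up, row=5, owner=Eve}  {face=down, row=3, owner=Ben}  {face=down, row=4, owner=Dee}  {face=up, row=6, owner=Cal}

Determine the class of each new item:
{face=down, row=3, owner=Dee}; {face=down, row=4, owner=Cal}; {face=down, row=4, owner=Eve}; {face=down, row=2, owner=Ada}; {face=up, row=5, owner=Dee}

Negative, Negative, Negative, Positive, Negative

The distinguishing property — row = 2 — holds for all the 'Positive' cases and none of the 'Negative' cases.
{face=down, row=3, owner=Dee} — row = 3, hence Negative.
{face=down, row=4, owner=Cal} — row = 4, hence Negative.
{face=down, row=4, owner=Eve} — row = 4, hence Negative.
{face=down, row=2, owner=Ada} — row = 2, hence Positive.
{face=up, row=5, owner=Dee} — row = 5, hence Negative.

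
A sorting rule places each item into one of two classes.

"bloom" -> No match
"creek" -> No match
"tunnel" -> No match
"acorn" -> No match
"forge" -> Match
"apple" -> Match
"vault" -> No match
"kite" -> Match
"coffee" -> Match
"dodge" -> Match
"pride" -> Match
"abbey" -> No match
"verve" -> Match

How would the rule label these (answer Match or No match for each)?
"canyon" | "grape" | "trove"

No match, Match, Match

The pattern is that an item is 'Match' exactly when: ends with 'e'.
"canyon" → ends with 'n' → No match. "grape" → ends with 'e' → Match. "trove" → ends with 'e' → Match.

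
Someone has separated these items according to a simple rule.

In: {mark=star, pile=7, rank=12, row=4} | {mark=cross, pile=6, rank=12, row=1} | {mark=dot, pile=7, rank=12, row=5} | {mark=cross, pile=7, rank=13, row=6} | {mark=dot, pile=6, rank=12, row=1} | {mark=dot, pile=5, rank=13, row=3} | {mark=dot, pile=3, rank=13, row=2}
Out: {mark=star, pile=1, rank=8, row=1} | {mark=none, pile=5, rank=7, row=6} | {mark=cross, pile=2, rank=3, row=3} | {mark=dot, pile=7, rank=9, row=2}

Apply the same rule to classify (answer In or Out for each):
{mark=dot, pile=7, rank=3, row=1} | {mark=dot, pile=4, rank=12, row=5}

'In' ⟺ rank ≥ 12.
{mark=dot, pile=7, rank=3, row=1}: Out (rank = 3). {mark=dot, pile=4, rank=12, row=5}: In (rank = 12).

Out, In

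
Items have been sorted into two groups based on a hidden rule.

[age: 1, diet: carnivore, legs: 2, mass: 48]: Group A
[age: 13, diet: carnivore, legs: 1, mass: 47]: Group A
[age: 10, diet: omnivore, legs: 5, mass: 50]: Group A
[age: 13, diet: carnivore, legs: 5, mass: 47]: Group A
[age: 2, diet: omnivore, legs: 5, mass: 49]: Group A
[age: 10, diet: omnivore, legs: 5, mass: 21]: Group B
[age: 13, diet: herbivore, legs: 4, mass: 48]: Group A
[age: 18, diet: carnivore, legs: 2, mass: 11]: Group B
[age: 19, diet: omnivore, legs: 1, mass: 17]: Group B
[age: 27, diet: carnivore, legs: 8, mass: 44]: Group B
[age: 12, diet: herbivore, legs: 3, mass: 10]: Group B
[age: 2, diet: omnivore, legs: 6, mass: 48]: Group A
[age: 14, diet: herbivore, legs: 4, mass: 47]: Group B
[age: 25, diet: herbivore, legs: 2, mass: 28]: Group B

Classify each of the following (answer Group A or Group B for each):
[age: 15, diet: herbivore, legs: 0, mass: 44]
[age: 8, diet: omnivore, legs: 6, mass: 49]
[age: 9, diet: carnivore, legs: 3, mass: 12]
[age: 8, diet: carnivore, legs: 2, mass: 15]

The classifier is using: age ≤ 13 AND mass ≥ 28.

Group B, Group A, Group B, Group B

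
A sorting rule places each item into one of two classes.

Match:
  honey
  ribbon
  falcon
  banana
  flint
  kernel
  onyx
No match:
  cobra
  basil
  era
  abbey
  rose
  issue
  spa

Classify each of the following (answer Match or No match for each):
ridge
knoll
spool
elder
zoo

No match, Match, No match, No match, No match

Looking at the examples, the only property every 'Match' case has and every 'No match' case lacks is: contains 'n'.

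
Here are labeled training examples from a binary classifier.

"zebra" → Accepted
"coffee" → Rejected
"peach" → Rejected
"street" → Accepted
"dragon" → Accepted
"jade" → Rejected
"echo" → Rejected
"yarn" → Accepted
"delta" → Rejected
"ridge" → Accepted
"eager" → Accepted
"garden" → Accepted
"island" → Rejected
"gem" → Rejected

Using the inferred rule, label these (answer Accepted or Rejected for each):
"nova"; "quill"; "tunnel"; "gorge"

Looking at the examples, the only property every 'Accepted' case has and every 'Rejected' case lacks is: contains 'r'.
"nova": Rejected (no 'r').
"quill": Rejected (no 'r').
"tunnel": Rejected (no 'r').
"gorge": Accepted (has 'r').

Rejected, Rejected, Rejected, Accepted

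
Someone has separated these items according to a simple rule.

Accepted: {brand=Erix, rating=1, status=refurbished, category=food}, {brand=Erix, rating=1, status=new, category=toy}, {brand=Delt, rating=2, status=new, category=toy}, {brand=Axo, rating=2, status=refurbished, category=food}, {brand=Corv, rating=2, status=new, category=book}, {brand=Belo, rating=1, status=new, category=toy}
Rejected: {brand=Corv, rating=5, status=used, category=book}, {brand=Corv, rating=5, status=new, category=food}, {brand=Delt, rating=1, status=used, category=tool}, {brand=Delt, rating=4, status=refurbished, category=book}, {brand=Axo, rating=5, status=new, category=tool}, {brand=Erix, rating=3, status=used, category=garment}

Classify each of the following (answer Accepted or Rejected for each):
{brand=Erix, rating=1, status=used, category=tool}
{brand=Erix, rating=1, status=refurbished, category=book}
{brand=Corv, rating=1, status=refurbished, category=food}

Rejected, Accepted, Accepted

The common property of the 'Accepted' items is: status is not used AND rating ≤ 2. No 'Rejected' item has it.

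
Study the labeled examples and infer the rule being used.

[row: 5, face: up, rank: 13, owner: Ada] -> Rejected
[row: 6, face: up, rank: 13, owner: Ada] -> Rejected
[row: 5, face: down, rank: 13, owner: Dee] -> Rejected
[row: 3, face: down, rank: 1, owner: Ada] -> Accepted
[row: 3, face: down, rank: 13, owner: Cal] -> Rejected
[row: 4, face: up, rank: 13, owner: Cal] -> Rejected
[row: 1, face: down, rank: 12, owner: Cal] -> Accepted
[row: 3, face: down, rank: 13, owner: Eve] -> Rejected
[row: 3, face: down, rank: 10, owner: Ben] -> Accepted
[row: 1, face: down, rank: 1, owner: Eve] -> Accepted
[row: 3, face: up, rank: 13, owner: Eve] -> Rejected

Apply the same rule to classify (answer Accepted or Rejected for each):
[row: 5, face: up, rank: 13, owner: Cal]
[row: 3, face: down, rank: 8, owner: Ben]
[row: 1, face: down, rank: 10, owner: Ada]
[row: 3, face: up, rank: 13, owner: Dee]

Rejected, Accepted, Accepted, Rejected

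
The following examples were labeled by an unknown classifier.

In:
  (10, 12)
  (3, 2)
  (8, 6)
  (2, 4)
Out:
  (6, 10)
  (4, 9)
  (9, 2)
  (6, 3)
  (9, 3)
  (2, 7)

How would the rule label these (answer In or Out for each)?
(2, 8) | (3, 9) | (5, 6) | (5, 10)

The distinguishing property — |first − second| ≤ 2 — holds for all the 'In' cases and none of the 'Out' cases.
(2, 8): |2−8| = 6 — doesn't match, so Out.
(3, 9): |3−9| = 6 — doesn't match, so Out.
(5, 6): |5−6| = 1 — passes, so In.
(5, 10): |5−10| = 5 — doesn't match, so Out.

Out, Out, In, Out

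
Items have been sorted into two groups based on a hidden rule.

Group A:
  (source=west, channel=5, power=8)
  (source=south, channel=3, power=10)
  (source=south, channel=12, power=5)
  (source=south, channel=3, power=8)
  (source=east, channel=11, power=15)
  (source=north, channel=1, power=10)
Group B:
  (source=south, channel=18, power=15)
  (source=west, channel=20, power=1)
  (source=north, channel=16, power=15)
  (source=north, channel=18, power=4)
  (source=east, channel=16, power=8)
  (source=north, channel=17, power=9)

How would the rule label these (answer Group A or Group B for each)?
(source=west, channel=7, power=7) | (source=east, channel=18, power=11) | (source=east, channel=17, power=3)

Group A, Group B, Group B

'Group A' ⟺ channel ≤ 12.
(source=west, channel=7, power=7) → channel = 7 → Group A.
(source=east, channel=18, power=11) → channel = 18 → Group B.
(source=east, channel=17, power=3) → channel = 17 → Group B.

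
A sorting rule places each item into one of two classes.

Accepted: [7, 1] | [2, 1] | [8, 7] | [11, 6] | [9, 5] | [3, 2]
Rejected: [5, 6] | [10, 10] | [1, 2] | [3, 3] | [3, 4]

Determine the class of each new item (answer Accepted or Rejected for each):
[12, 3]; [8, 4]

Accepted, Accepted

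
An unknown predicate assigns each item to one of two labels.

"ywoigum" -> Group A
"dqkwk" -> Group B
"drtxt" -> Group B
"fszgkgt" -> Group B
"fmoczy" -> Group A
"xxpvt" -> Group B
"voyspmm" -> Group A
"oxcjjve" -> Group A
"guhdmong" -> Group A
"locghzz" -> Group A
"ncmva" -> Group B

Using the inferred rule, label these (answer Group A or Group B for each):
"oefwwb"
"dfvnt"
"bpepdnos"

Comparing the two groups points to one rule — contains 'o'.
"oefwwb" → has 'o' → Group A. "dfvnt" → no 'o' → Group B. "bpepdnos" → has 'o' → Group A.

Group A, Group B, Group A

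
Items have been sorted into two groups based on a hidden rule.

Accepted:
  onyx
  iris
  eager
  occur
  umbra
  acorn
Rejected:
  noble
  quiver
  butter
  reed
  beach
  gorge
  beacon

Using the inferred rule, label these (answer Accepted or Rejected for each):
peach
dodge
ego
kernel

The simplest hypothesis consistent with all the labels is: starts with a vowel.

Rejected, Rejected, Accepted, Rejected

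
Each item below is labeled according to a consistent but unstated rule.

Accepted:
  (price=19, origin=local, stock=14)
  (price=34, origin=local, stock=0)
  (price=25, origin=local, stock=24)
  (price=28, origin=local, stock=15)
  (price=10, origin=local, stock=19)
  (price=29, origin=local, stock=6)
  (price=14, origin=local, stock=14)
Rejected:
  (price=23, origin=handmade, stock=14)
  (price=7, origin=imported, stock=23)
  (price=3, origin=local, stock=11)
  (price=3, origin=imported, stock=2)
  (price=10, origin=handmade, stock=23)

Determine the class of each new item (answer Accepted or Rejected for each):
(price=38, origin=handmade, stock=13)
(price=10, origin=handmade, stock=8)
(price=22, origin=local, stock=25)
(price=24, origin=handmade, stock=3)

The classifier is using: origin is local AND price ≥ 7.
(price=38, origin=handmade, stock=13): origin is handmade, price = 38 — does not fit, so Rejected.
(price=10, origin=handmade, stock=8): origin is handmade, price = 10 — does not fit, so Rejected.
(price=22, origin=local, stock=25): origin is local, price = 22 — passes, so Accepted.
(price=24, origin=handmade, stock=3): origin is handmade, price = 24 — does not fit, so Rejected.

Rejected, Rejected, Accepted, Rejected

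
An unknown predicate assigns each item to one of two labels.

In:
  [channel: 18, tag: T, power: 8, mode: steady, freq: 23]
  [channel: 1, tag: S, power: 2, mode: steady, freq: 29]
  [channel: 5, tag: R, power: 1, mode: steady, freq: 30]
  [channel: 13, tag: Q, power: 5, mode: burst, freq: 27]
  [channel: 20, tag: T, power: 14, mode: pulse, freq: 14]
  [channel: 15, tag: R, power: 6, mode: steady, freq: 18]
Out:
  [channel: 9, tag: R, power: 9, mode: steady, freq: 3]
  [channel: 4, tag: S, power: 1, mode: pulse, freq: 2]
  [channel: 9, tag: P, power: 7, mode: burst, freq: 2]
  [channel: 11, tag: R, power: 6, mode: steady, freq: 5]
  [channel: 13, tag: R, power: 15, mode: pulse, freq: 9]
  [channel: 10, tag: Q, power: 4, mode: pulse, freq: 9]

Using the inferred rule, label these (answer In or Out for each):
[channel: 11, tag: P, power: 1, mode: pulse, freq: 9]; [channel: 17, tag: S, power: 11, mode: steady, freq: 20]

The distinguishing property — freq ≥ 14 — holds for all the 'In' cases and none of the 'Out' cases.
[channel: 11, tag: P, power: 1, mode: pulse, freq: 9]: freq = 9 — fails the rule, so Out. [channel: 17, tag: S, power: 11, mode: steady, freq: 20]: freq = 20 — fits, so In.

Out, In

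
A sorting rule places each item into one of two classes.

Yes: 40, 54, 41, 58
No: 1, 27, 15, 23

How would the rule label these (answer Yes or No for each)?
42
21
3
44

Yes, No, No, Yes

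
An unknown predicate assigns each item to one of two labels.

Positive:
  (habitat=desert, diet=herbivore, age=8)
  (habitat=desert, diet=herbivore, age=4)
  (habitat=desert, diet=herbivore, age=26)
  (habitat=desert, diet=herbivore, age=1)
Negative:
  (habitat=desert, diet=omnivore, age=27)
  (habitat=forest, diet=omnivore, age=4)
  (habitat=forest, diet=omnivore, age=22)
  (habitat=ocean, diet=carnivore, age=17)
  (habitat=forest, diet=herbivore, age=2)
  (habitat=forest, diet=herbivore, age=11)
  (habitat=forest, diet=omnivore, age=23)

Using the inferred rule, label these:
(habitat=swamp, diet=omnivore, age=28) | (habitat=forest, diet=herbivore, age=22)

Negative, Negative

One predicate separates the groups cleanly: habitat is desert AND diet is herbivore.
(habitat=swamp, diet=omnivore, age=28) — habitat is swamp, diet is omnivore, hence Negative. (habitat=forest, diet=herbivore, age=22) — habitat is forest, diet is herbivore, hence Negative.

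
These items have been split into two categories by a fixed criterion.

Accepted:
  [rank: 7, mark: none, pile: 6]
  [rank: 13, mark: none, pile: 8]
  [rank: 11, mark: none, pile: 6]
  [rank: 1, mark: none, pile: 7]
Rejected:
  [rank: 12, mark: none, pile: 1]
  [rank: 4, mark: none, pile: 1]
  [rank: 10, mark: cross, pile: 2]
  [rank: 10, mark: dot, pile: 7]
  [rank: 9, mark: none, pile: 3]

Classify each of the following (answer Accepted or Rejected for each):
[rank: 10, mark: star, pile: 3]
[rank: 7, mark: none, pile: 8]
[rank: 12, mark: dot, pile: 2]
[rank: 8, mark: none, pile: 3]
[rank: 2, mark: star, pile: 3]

Rejected, Accepted, Rejected, Rejected, Rejected

All 'Accepted' examples share one property — mark is none AND pile ≥ 6 — and every 'Rejected' example lacks it.
[rank: 10, mark: star, pile: 3]: Rejected (mark is star, pile = 3). [rank: 7, mark: none, pile: 8]: Accepted (mark is none, pile = 8). [rank: 12, mark: dot, pile: 2]: Rejected (mark is dot, pile = 2). [rank: 8, mark: none, pile: 3]: Rejected (mark is none, pile = 3). [rank: 2, mark: star, pile: 3]: Rejected (mark is star, pile = 3).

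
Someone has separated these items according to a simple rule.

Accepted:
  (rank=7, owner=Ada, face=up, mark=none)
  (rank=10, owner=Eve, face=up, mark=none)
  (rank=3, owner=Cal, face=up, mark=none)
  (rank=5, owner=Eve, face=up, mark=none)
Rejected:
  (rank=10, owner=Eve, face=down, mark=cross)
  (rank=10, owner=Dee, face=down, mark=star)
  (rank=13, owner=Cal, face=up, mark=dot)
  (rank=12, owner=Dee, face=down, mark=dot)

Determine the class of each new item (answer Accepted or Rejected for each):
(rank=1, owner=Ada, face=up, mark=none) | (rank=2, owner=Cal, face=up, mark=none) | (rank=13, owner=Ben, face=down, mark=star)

Accepted, Accepted, Rejected

Comparing the two groups points to one rule — mark is none.
(rank=1, owner=Ada, face=up, mark=none) → mark is none → Accepted. (rank=2, owner=Cal, face=up, mark=none) → mark is none → Accepted. (rank=13, owner=Ben, face=down, mark=star) → mark is star → Rejected.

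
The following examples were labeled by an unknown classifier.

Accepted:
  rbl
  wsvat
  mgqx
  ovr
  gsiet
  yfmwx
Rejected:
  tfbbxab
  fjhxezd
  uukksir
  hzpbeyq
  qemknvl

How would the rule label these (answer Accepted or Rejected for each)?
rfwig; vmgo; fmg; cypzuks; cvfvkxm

Accepted, Accepted, Accepted, Rejected, Rejected

Every 'Accepted' example satisfies: length ≤ 5. None of the 'Rejected' examples do.
rfwig: length 5 — satisfies this, so Accepted.
vmgo: length 4 — satisfies this, so Accepted.
fmg: length 3 — satisfies this, so Accepted.
cypzuks: length 7 — fails this test, so Rejected.
cvfvkxm: length 7 — fails this test, so Rejected.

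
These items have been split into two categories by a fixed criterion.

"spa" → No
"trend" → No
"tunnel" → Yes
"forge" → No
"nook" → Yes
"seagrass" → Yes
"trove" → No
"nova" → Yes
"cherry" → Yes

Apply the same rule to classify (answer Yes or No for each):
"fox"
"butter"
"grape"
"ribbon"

The common property of the 'Yes' items is: even length. No 'No' item has it.
"fox" — length 3, hence No.
"butter" — length 6, hence Yes.
"grape" — length 5, hence No.
"ribbon" — length 6, hence Yes.

No, Yes, No, Yes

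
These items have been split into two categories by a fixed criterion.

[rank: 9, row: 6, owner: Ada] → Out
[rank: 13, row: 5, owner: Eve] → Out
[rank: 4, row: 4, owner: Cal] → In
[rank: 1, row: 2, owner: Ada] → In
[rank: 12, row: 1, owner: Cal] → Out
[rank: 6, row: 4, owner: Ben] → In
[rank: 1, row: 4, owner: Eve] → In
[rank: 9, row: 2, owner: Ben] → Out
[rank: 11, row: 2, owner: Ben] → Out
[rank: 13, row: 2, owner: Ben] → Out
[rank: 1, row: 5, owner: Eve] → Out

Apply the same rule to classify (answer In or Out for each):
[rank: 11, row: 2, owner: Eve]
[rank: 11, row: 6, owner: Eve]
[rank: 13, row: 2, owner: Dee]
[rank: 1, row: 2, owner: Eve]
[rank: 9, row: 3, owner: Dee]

Out, Out, Out, In, Out

All 'In' examples share one property — row ≤ 4 AND rank ≤ 6 — and every 'Out' example lacks it.
[rank: 11, row: 2, owner: Eve] — row = 2, rank = 11, hence Out. [rank: 11, row: 6, owner: Eve] — row = 6, rank = 11, hence Out. [rank: 13, row: 2, owner: Dee] — row = 2, rank = 13, hence Out. [rank: 1, row: 2, owner: Eve] — row = 2, rank = 1, hence In. [rank: 9, row: 3, owner: Dee] — row = 3, rank = 9, hence Out.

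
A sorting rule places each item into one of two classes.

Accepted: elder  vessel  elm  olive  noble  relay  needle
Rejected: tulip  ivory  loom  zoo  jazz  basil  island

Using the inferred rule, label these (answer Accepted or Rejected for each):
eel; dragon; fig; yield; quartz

Accepted, Rejected, Rejected, Accepted, Rejected

The classifier is using: contains 'e'.
eel: Accepted (has 'e'). dragon: Rejected (no 'e'). fig: Rejected (no 'e'). yield: Accepted (has 'e'). quartz: Rejected (no 'e').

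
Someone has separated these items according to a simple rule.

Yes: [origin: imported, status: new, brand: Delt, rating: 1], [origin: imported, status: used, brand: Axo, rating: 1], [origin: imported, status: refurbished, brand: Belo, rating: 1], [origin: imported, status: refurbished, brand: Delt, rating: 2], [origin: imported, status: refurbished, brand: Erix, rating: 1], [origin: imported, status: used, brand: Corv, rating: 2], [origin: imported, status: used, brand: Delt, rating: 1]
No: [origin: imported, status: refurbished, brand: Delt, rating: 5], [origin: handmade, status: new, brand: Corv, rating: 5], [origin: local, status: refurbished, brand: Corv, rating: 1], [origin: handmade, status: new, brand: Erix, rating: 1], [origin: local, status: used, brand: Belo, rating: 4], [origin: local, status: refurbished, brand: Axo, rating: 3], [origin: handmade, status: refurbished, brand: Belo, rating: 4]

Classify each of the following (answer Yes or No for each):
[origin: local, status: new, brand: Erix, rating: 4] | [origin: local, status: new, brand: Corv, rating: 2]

No, No

The simplest hypothesis consistent with all the labels is: origin is imported AND rating ≤ 2.
No: [origin: local, status: new, brand: Erix, rating: 4], since origin is local, rating = 4.
No: [origin: local, status: new, brand: Corv, rating: 2], since origin is local, rating = 2.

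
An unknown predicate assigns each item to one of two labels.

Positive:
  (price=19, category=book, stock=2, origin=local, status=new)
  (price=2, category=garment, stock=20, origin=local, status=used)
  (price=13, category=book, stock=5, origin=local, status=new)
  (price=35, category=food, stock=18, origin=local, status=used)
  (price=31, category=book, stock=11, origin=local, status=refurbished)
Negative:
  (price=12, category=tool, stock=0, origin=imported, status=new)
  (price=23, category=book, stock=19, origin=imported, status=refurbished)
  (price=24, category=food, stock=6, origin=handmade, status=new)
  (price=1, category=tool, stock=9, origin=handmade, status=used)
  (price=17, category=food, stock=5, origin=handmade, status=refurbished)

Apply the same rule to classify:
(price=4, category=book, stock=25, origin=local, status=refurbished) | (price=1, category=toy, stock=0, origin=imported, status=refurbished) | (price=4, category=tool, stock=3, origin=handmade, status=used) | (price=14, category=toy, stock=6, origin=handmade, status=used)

Positive, Negative, Negative, Negative

The rule appears to be: origin is local.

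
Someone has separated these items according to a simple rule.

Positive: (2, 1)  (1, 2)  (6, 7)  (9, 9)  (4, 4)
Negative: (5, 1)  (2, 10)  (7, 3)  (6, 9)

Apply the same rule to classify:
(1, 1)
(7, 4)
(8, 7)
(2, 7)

Positive, Negative, Positive, Negative

The common property of the 'Positive' items is: |first − second| ≤ 1. No 'Negative' item has it.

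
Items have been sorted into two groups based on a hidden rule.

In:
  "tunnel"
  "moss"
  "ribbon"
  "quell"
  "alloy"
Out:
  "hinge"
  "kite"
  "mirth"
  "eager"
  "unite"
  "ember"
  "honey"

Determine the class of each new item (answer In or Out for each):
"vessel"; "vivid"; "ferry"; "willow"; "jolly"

The rule appears to be: has a double letter.
"vessel": 'ss' doubled, matches → In. "vivid": no doubled letter, does not satisfy this → Out. "ferry": 'rr' doubled, matches → In. "willow": 'll' doubled, matches → In. "jolly": 'll' doubled, matches → In.

In, Out, In, In, In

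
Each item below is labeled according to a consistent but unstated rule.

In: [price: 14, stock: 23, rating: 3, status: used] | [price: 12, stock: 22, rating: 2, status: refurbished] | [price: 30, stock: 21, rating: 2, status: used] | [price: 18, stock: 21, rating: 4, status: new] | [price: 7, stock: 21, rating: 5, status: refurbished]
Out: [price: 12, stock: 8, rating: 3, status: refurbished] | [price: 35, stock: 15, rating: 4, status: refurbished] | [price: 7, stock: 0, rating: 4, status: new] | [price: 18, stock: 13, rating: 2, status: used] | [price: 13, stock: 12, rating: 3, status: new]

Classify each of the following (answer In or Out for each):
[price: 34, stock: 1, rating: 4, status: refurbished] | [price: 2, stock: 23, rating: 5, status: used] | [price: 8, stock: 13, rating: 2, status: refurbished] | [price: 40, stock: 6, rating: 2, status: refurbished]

Out, In, Out, Out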